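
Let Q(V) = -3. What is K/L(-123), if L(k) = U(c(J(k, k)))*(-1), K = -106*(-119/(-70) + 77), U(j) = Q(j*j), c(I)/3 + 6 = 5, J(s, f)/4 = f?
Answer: -41711/15 ≈ -2780.7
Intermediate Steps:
J(s, f) = 4*f
c(I) = -3 (c(I) = -18 + 3*5 = -18 + 15 = -3)
U(j) = -3
K = -41711/5 (K = -106*(-119*(-1/70) + 77) = -106*(17/10 + 77) = -106*787/10 = -41711/5 ≈ -8342.2)
L(k) = 3 (L(k) = -3*(-1) = 3)
K/L(-123) = -41711/5/3 = -41711/5*1/3 = -41711/15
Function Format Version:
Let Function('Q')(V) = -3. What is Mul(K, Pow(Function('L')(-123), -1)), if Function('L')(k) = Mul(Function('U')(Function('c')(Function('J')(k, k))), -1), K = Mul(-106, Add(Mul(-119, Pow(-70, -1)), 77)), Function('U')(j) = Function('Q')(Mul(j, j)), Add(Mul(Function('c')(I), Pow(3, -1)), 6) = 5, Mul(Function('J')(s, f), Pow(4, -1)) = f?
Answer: Rational(-41711, 15) ≈ -2780.7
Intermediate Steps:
Function('J')(s, f) = Mul(4, f)
Function('c')(I) = -3 (Function('c')(I) = Add(-18, Mul(3, 5)) = Add(-18, 15) = -3)
Function('U')(j) = -3
K = Rational(-41711, 5) (K = Mul(-106, Add(Mul(-119, Rational(-1, 70)), 77)) = Mul(-106, Add(Rational(17, 10), 77)) = Mul(-106, Rational(787, 10)) = Rational(-41711, 5) ≈ -8342.2)
Function('L')(k) = 3 (Function('L')(k) = Mul(-3, -1) = 3)
Mul(K, Pow(Function('L')(-123), -1)) = Mul(Rational(-41711, 5), Pow(3, -1)) = Mul(Rational(-41711, 5), Rational(1, 3)) = Rational(-41711, 15)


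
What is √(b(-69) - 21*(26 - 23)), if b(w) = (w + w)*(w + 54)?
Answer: 3*√223 ≈ 44.800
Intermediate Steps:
b(w) = 2*w*(54 + w) (b(w) = (2*w)*(54 + w) = 2*w*(54 + w))
√(b(-69) - 21*(26 - 23)) = √(2*(-69)*(54 - 69) - 21*(26 - 23)) = √(2*(-69)*(-15) - 21*3) = √(2070 - 63) = √2007 = 3*√223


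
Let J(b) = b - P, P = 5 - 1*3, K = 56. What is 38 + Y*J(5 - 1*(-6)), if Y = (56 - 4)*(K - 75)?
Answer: -8854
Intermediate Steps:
P = 2 (P = 5 - 3 = 2)
Y = -988 (Y = (56 - 4)*(56 - 75) = 52*(-19) = -988)
J(b) = -2 + b (J(b) = b - 1*2 = b - 2 = -2 + b)
38 + Y*J(5 - 1*(-6)) = 38 - 988*(-2 + (5 - 1*(-6))) = 38 - 988*(-2 + (5 + 6)) = 38 - 988*(-2 + 11) = 38 - 988*9 = 38 - 8892 = -8854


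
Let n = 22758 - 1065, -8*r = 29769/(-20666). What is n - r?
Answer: 3586430535/165328 ≈ 21693.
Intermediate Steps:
r = 29769/165328 (r = -29769/(8*(-20666)) = -29769*(-1)/(8*20666) = -⅛*(-29769/20666) = 29769/165328 ≈ 0.18006)
n = 21693
n - r = 21693 - 1*29769/165328 = 21693 - 29769/165328 = 3586430535/165328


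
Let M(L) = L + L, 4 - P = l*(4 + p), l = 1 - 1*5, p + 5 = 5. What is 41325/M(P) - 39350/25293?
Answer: 208731845/202344 ≈ 1031.6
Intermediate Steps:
p = 0 (p = -5 + 5 = 0)
l = -4 (l = 1 - 5 = -4)
P = 20 (P = 4 - (-4)*(4 + 0) = 4 - (-4)*4 = 4 - 1*(-16) = 4 + 16 = 20)
M(L) = 2*L
41325/M(P) - 39350/25293 = 41325/((2*20)) - 39350/25293 = 41325/40 - 39350*1/25293 = 41325*(1/40) - 39350/25293 = 8265/8 - 39350/25293 = 208731845/202344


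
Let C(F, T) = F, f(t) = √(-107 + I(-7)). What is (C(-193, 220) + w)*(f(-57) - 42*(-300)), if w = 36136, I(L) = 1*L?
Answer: 452881800 + 35943*I*√114 ≈ 4.5288e+8 + 3.8377e+5*I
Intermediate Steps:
I(L) = L
f(t) = I*√114 (f(t) = √(-107 - 7) = √(-114) = I*√114)
(C(-193, 220) + w)*(f(-57) - 42*(-300)) = (-193 + 36136)*(I*√114 - 42*(-300)) = 35943*(I*√114 + 12600) = 35943*(12600 + I*√114) = 452881800 + 35943*I*√114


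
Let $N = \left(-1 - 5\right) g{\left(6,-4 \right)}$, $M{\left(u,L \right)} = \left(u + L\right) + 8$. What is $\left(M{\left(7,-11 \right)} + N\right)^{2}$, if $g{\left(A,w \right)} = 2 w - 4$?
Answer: $5776$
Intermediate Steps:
$g{\left(A,w \right)} = -4 + 2 w$
$M{\left(u,L \right)} = 8 + L + u$ ($M{\left(u,L \right)} = \left(L + u\right) + 8 = 8 + L + u$)
$N = 72$ ($N = \left(-1 - 5\right) \left(-4 + 2 \left(-4\right)\right) = - 6 \left(-4 - 8\right) = \left(-6\right) \left(-12\right) = 72$)
$\left(M{\left(7,-11 \right)} + N\right)^{2} = \left(\left(8 - 11 + 7\right) + 72\right)^{2} = \left(4 + 72\right)^{2} = 76^{2} = 5776$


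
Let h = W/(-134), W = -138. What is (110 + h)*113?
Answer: 840607/67 ≈ 12546.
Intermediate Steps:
h = 69/67 (h = -138/(-134) = -138*(-1/134) = 69/67 ≈ 1.0299)
(110 + h)*113 = (110 + 69/67)*113 = (7439/67)*113 = 840607/67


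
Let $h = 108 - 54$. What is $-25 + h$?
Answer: $29$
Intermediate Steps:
$h = 54$ ($h = 108 - 54 = 54$)
$-25 + h = -25 + 54 = 29$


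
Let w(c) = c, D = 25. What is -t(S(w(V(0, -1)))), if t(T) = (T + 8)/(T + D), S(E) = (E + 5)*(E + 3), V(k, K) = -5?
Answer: -8/25 ≈ -0.32000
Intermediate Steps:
S(E) = (3 + E)*(5 + E) (S(E) = (5 + E)*(3 + E) = (3 + E)*(5 + E))
t(T) = (8 + T)/(25 + T) (t(T) = (T + 8)/(T + 25) = (8 + T)/(25 + T))
-t(S(w(V(0, -1)))) = -(8 + (15 + (-5)**2 + 8*(-5)))/(25 + (15 + (-5)**2 + 8*(-5))) = -(8 + (15 + 25 - 40))/(25 + (15 + 25 - 40)) = -(8 + 0)/(25 + 0) = -8/25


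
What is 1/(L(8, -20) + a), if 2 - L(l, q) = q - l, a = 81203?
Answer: 1/81233 ≈ 1.2310e-5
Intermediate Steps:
L(l, q) = 2 + l - q (L(l, q) = 2 - (q - l) = 2 + (l - q) = 2 + l - q)
1/(L(8, -20) + a) = 1/((2 + 8 - 1*(-20)) + 81203) = 1/((2 + 8 + 20) + 81203) = 1/(30 + 81203) = 1/81233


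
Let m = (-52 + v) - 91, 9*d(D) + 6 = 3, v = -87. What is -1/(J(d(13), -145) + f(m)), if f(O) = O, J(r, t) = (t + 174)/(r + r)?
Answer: 2/547 ≈ 0.0036563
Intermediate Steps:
d(D) = -1/3 (d(D) = -2/3 + (1/9)*3 = -2/3 + 1/3 = -1/3)
J(r, t) = (174 + t)/(2*r) (J(r, t) = (174 + t)/((2*r)) = (174 + t)*(1/(2*r)) = (174 + t)/(2*r))
m = -230 (m = (-52 - 87) - 91 = -139 - 91 = -230)
-1/(J(d(13), -145) + f(m)) = -1/((174 - 145)/(2*(-1/3)) - 230) = -1/((1/2)*(-3)*29 - 230) = -1/(-87/2 - 230) = -1/(-547/2) = -1*(-2/547) = 2/547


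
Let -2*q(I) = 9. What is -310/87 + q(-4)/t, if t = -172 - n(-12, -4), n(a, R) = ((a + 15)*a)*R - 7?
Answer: -63599/17922 ≈ -3.5487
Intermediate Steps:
q(I) = -9/2 (q(I) = -½*9 = -9/2)
n(a, R) = -7 + R*a*(15 + a) (n(a, R) = ((15 + a)*a)*R - 7 = (a*(15 + a))*R - 7 = R*a*(15 + a) - 7 = -7 + R*a*(15 + a))
t = -309 (t = -172 - (-7 - 4*(-12)² + 15*(-4)*(-12)) = -172 - (-7 - 4*144 + 720) = -172 - (-7 - 576 + 720) = -172 - 1*137 = -172 - 137 = -309)
-310/87 + q(-4)/t = -310/87 - 9/2/(-309) = -310*1/87 - 9/2*(-1/309) = -310/87 + 3/206 = -63599/17922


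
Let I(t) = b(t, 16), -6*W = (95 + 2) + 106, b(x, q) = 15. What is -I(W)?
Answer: -15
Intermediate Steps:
W = -203/6 (W = -((95 + 2) + 106)/6 = -(97 + 106)/6 = -⅙*203 = -203/6 ≈ -33.833)
I(t) = 15
-I(W) = -1*15 = -15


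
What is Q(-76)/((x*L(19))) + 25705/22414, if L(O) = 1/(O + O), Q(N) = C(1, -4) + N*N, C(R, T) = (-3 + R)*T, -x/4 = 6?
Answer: -205241707/22414 ≈ -9156.9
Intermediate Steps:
x = -24 (x = -4*6 = -24)
C(R, T) = T*(-3 + R)
Q(N) = 8 + N² (Q(N) = -4*(-3 + 1) + N*N = -4*(-2) + N² = 8 + N²)
L(O) = 1/(2*O)
Q(-76)/((x*L(19))) + 25705/22414 = (8 + (-76)²)/((-12/19)) + 25705/22414 = (8 + 5776)/((-12/19)) + 25705*(1/22414) = 5784/((-24*1/38)) + 25705/22414 = 5784/(-12/19) + 25705/22414 = 5784*(-19/12) + 25705/22414 = -9158 + 25705/22414 = -205241707/22414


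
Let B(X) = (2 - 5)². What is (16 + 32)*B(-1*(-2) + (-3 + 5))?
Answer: 432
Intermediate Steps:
B(X) = 9 (B(X) = (-3)² = 9)
(16 + 32)*B(-1*(-2) + (-3 + 5)) = (16 + 32)*9 = 48*9 = 432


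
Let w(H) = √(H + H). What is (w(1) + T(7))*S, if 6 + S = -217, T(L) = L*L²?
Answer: -76489 - 223*√2 ≈ -76804.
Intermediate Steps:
T(L) = L³
w(H) = √2*√H (w(H) = √(2*H) = √2*√H)
S = -223 (S = -6 - 217 = -223)
(w(1) + T(7))*S = (√2*√1 + 7³)*(-223) = (√2*1 + 343)*(-223) = (√2 + 343)*(-223) = (343 + √2)*(-223) = -76489 - 223*√2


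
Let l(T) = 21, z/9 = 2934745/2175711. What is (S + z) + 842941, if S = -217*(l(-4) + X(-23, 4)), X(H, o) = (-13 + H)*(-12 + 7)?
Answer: 579708144023/725237 ≈ 7.9934e+5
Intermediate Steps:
z = 8804235/725237 (z = 9*(2934745/2175711) = 8804235/725237 ≈ 12.140)
X(H, o) = 65 - 5*H (X(H, o) = (-13 + H)*(-5) = 65 - 5*H)
S = -43617 (S = -217*(21 + (65 - 5*(-23))) = -217*(21 + (65 + 115)) = -217*(21 + 180) = -217*201 = -43617)
(S + z) + 842941 = (-43617 + 8804235/725237) + 842941 = -31623857994/725237 + 842941 = 579708144023/725237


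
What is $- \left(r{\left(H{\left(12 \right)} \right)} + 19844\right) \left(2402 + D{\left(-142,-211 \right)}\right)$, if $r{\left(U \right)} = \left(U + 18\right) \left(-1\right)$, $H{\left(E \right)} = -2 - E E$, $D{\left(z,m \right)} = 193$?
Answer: $-51827340$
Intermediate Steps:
$H{\left(E \right)} = -2 - E^{2}$
$r{\left(U \right)} = -18 - U$ ($r{\left(U \right)} = \left(18 + U\right) \left(-1\right) = -18 - U$)
$- \left(r{\left(H{\left(12 \right)} \right)} + 19844\right) \left(2402 + D{\left(-142,-211 \right)}\right) = - \left(\left(-18 - \left(-2 - 12^{2}\right)\right) + 19844\right) \left(2402 + 193\right) = - \left(\left(-18 - \left(-2 - 144\right)\right) + 19844\right) 2595 = - \left(\left(-18 - -146\right) + 19844\right) 2595 = - \left(\left(-18 + 146\right) + 19844\right) 2595 = - \left(128 + 19844\right) 2595 = - 19972 \cdot 2595 = \left(-1\right) 51827340 = -51827340$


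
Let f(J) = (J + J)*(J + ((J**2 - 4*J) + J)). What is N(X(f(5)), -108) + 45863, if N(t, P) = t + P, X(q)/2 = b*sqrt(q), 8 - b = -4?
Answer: 45755 + 120*sqrt(6) ≈ 46049.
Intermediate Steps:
b = 12 (b = 8 - 1*(-4) = 8 + 4 = 12)
f(J) = 2*J*(J**2 - 2*J) (f(J) = (2*J)*(J + (J**2 - 3*J)) = (2*J)*(J**2 - 2*J) = 2*J*(J**2 - 2*J))
X(q) = 24*sqrt(q) (X(q) = 2*(12*sqrt(q)) = 24*sqrt(q))
N(t, P) = P + t
N(X(f(5)), -108) + 45863 = (-108 + 24*sqrt(2*5**2*(-2 + 5))) + 45863 = (-108 + 24*sqrt(2*25*3)) + 45863 = (-108 + 24*sqrt(150)) + 45863 = (-108 + 24*(5*sqrt(6))) + 45863 = (-108 + 120*sqrt(6)) + 45863 = 45755 + 120*sqrt(6)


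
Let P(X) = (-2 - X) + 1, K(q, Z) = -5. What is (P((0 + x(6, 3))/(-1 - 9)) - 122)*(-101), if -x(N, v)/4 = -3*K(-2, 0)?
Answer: 13029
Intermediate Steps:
x(N, v) = -60 (x(N, v) = -(-12)*(-5) = -4*15 = -60)
P(X) = -1 - X
(P((0 + x(6, 3))/(-1 - 9)) - 122)*(-101) = ((-1 - (0 - 60)/(-1 - 9)) - 122)*(-101) = ((-1 - (-60)/(-10)) - 122)*(-101) = ((-1 - (-60)*(-1)/10) - 122)*(-101) = ((-1 - 1*6) - 122)*(-101) = ((-1 - 6) - 122)*(-101) = (-7 - 122)*(-101) = -129*(-101) = 13029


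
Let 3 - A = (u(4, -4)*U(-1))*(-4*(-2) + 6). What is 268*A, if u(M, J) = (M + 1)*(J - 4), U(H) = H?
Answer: -149276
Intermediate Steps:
u(M, J) = (1 + M)*(-4 + J)
A = -557 (A = 3 - (-4 - 4 - 4*4 - 4*4)*(-1)*(-4*(-2) + 6) = 3 - (-4 - 4 - 16 - 16)*(-1)*(8 + 6) = 3 - (-40*(-1))*14 = 3 - 40*14 = 3 - 1*560 = 3 - 560 = -557)
268*A = 268*(-557) = -149276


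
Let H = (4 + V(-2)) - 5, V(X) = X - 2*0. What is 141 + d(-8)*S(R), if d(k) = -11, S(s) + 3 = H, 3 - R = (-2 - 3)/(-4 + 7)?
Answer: 207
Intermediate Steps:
V(X) = X (V(X) = X + 0 = X)
H = -3 (H = (4 - 2) - 5 = 2 - 5 = -3)
R = 14/3 (R = 3 - (-2 - 3)/(-4 + 7) = 3 - (-5)/3 = 3 - 1*(-5/3) = 3 + 5/3 = 14/3 ≈ 4.6667)
S(s) = -6 (S(s) = -3 - 3 = -6)
141 + d(-8)*S(R) = 141 - 11*(-6) = 141 + 66 = 207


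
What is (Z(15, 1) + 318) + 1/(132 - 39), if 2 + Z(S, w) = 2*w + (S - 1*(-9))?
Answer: 31807/93 ≈ 342.01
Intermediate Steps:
Z(S, w) = 7 + S + 2*w (Z(S, w) = -2 + (2*w + (S - 1*(-9))) = -2 + (2*w + (S + 9)) = -2 + (2*w + (9 + S)) = -2 + (9 + S + 2*w) = 7 + S + 2*w)
(Z(15, 1) + 318) + 1/(132 - 39) = ((7 + 15 + 2*1) + 318) + 1/(132 - 39) = ((7 + 15 + 2) + 318) + 1/93 = (24 + 318) + 1/93 = 342 + 1/93 = 31807/93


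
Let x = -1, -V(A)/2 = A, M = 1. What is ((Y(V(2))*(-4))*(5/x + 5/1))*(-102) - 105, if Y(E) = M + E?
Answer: -105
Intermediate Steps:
V(A) = -2*A
Y(E) = 1 + E
((Y(V(2))*(-4))*(5/x + 5/1))*(-102) - 105 = (((1 - 2*2)*(-4))*(5/(-1) + 5/1))*(-102) - 105 = (((1 - 4)*(-4))*(5*(-1) + 5*1))*(-102) - 105 = ((-3*(-4))*(-5 + 5))*(-102) - 105 = (12*0)*(-102) - 105 = 0*(-102) - 105 = 0 - 105 = -105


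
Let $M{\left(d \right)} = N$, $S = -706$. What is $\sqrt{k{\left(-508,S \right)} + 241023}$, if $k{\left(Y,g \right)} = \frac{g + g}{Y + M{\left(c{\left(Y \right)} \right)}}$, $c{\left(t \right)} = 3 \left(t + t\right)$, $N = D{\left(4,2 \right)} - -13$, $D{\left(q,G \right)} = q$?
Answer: $\frac{\sqrt{58106759155}}{491} \approx 490.94$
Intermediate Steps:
$N = 17$ ($N = 4 - -13 = 4 + 13 = 17$)
$c{\left(t \right)} = 6 t$ ($c{\left(t \right)} = 3 \cdot 2 t = 6 t$)
$M{\left(d \right)} = 17$
$k{\left(Y,g \right)} = \frac{2 g}{17 + Y}$ ($k{\left(Y,g \right)} = \frac{g + g}{Y + 17} = \frac{2 g}{17 + Y}$)
$\sqrt{k{\left(-508,S \right)} + 241023} = \sqrt{2 \left(-706\right) \frac{1}{17 - 508} + 241023} = \sqrt{2 \left(-706\right) \frac{1}{-491} + 241023} = \sqrt{2 \left(-706\right) \left(- \frac{1}{491}\right) + 241023} = \sqrt{\frac{1412}{491} + 241023} = \sqrt{\frac{118343705}{491}} = \frac{\sqrt{58106759155}}{491}$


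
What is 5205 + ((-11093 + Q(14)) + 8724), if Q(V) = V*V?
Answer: 3032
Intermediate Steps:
Q(V) = V²
5205 + ((-11093 + Q(14)) + 8724) = 5205 + ((-11093 + 14²) + 8724) = 5205 + ((-11093 + 196) + 8724) = 5205 + (-10897 + 8724) = 5205 - 2173 = 3032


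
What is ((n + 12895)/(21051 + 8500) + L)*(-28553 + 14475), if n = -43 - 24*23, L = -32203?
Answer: 13396885989134/29551 ≈ 4.5335e+8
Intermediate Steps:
n = -595 (n = -43 - 552 = -595)
((n + 12895)/(21051 + 8500) + L)*(-28553 + 14475) = ((-595 + 12895)/(21051 + 8500) - 32203)*(-28553 + 14475) = (12300/29551 - 32203)*(-14078) = -951618553/29551*(-14078) = 13396885989134/29551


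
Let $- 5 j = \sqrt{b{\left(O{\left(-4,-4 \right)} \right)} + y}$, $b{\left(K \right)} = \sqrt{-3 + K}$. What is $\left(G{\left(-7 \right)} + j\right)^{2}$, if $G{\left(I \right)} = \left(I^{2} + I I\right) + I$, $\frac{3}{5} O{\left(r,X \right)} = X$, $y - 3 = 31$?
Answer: $\frac{\left(1365 - \sqrt{3} \sqrt{102 + i \sqrt{87}}\right)^{2}}{225} \approx 8069.9 - 9.57 i$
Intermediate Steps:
$y = 34$ ($y = 3 + 31 = 34$)
$O{\left(r,X \right)} = \frac{5 X}{3}$
$j = - \frac{\sqrt{34 + \frac{i \sqrt{87}}{3}}}{5}$ ($j = - \frac{\sqrt{\sqrt{-3 + \frac{5}{3} \left(-4\right)} + 34}}{5} = - \frac{\sqrt{\sqrt{-3 - \frac{20}{3}} + 34}}{5} = - \frac{\sqrt{\sqrt{- \frac{29}{3}} + 34}}{5} = - \frac{\sqrt{\frac{i \sqrt{87}}{3} + 34}}{5} = - \frac{\sqrt{34 + \frac{i \sqrt{87}}{3}}}{5} \approx -1.1674 - 0.053266 i$)
$G{\left(I \right)} = I + 2 I^{2}$ ($G{\left(I \right)} = \left(I^{2} + I^{2}\right) + I = 2 I^{2} + I = I + 2 I^{2}$)
$\left(G{\left(-7 \right)} + j\right)^{2} = \left(- 7 \left(1 + 2 \left(-7\right)\right) - \frac{\sqrt{306 + 3 i \sqrt{87}}}{15}\right)^{2} = \left(- 7 \left(1 - 14\right) - \frac{\sqrt{306 + 3 i \sqrt{87}}}{15}\right)^{2} = \left(\left(-7\right) \left(-13\right) - \frac{\sqrt{306 + 3 i \sqrt{87}}}{15}\right)^{2} = \left(91 - \frac{\sqrt{306 + 3 i \sqrt{87}}}{15}\right)^{2}$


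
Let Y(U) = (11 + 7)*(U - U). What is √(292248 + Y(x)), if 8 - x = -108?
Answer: 18*√902 ≈ 540.60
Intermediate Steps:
x = 116 (x = 8 - 1*(-108) = 8 + 108 = 116)
Y(U) = 0 (Y(U) = 18*0 = 0)
√(292248 + Y(x)) = √(292248 + 0) = √292248 = 18*√902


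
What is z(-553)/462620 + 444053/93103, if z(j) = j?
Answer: 205376312901/43071309860 ≈ 4.7683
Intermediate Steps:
z(-553)/462620 + 444053/93103 = -553/462620 + 444053/93103 = 205376312901/43071309860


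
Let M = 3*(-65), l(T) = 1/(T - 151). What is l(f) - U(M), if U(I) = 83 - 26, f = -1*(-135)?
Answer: -913/16 ≈ -57.063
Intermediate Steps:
f = 135
l(T) = 1/(-151 + T)
M = -195
U(I) = 57
l(f) - U(M) = 1/(-151 + 135) - 1*57 = 1/(-16) - 57 = -1/16 - 57 = -913/16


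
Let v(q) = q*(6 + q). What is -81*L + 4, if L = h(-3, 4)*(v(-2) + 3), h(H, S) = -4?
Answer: -1616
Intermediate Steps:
L = 20 (L = -4*(-2*(6 - 2) + 3) = -4*(-2*4 + 3) = -4*(-8 + 3) = -4*(-5) = 20)
-81*L + 4 = -81*20 + 4 = -1620 + 4 = -1616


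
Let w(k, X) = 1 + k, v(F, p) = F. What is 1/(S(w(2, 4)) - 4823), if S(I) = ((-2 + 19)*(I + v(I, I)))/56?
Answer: -28/134993 ≈ -0.00020742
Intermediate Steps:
S(I) = 17*I/28 (S(I) = ((-2 + 19)*(I + I))/56 = (17*(2*I))*(1/56) = (34*I)*(1/56) = 17*I/28)
1/(S(w(2, 4)) - 4823) = 1/(17*(1 + 2)/28 - 4823) = 1/((17/28)*3 - 4823) = 1/(51/28 - 4823) = 1/(-134993/28) = -28/134993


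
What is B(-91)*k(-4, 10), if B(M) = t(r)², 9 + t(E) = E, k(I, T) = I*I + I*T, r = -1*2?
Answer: -2904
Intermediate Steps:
r = -2
k(I, T) = I² + I*T
t(E) = -9 + E
B(M) = 121 (B(M) = (-9 - 2)² = (-11)² = 121)
B(-91)*k(-4, 10) = 121*(-4*(-4 + 10)) = 121*(-4*6) = 121*(-24) = -2904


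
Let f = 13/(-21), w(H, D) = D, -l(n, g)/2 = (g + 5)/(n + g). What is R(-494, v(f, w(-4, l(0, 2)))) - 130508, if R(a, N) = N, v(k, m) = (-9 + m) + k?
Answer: -2741017/21 ≈ -1.3052e+5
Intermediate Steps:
l(n, g) = -2*(5 + g)/(g + n) (l(n, g) = -2*(g + 5)/(n + g) = -2*(5 + g)/(g + n))
f = -13/21 (f = 13*(-1/21) = -13/21 ≈ -0.61905)
v(k, m) = -9 + k + m
R(-494, v(f, w(-4, l(0, 2)))) - 130508 = (-9 - 13/21 + 2*(-5 - 1*2)/(2 + 0)) - 130508 = (-9 - 13/21 + 2*(-5 - 2)/2) - 130508 = (-9 - 13/21 + 2*(½)*(-7)) - 130508 = (-9 - 13/21 - 7) - 130508 = -349/21 - 130508 = -2741017/21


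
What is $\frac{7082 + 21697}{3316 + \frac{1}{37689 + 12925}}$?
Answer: $\frac{1456620306}{167836025} \approx 8.6788$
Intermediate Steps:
$\frac{7082 + 21697}{3316 + \frac{1}{37689 + 12925}} = \frac{28779}{3316 + \frac{1}{50614}} = \frac{28779}{\frac{167836025}{50614}} = 28779 \cdot \frac{50614}{167836025} = \frac{1456620306}{167836025}$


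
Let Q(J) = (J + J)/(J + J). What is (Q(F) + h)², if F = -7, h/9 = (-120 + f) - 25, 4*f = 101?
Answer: 18550249/16 ≈ 1.1594e+6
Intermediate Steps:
f = 101/4 (f = (¼)*101 = 101/4 ≈ 25.250)
h = -4311/4 (h = 9*((-120 + 101/4) - 25) = 9*(-379/4 - 25) = 9*(-479/4) = -4311/4 ≈ -1077.8)
Q(J) = 1 (Q(J) = (2*J)/((2*J)) = (2*J)*(1/(2*J)) = 1)
(Q(F) + h)² = (1 - 4311/4)² = (-4307/4)² = 18550249/16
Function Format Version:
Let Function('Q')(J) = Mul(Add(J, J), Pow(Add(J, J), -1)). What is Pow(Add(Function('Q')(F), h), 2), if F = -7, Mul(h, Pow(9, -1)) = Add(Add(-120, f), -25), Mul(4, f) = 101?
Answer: Rational(18550249, 16) ≈ 1.1594e+6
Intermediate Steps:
f = Rational(101, 4) (f = Mul(Rational(1, 4), 101) = Rational(101, 4) ≈ 25.250)
h = Rational(-4311, 4) (h = Mul(9, Add(Add(-120, Rational(101, 4)), -25)) = Mul(9, Add(Rational(-379, 4), -25)) = Mul(9, Rational(-479, 4)) = Rational(-4311, 4) ≈ -1077.8)
Function('Q')(J) = 1 (Function('Q')(J) = Mul(Mul(2, J), Pow(Mul(2, J), -1)) = Mul(Mul(2, J), Mul(Rational(1, 2), Pow(J, -1))) = 1)
Pow(Add(Function('Q')(F), h), 2) = Pow(Add(1, Rational(-4311, 4)), 2) = Pow(Rational(-4307, 4), 2) = Rational(18550249, 16)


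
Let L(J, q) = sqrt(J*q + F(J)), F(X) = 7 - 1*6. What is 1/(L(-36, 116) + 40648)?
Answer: 40648/1652264079 - 5*I*sqrt(167)/1652264079 ≈ 2.4601e-5 - 3.9107e-8*I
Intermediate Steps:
F(X) = 1 (F(X) = 7 - 6 = 1)
L(J, q) = sqrt(1 + J*q) (L(J, q) = sqrt(J*q + 1) = sqrt(1 + J*q))
1/(L(-36, 116) + 40648) = 1/(sqrt(1 - 36*116) + 40648) = 1/(sqrt(1 - 4176) + 40648) = 1/(sqrt(-4175) + 40648) = 1/(5*I*sqrt(167) + 40648) = 1/(40648 + 5*I*sqrt(167))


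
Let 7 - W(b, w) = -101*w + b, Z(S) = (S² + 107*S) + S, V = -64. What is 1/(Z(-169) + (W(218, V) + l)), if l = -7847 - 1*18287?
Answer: -1/22500 ≈ -4.4444e-5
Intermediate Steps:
Z(S) = S² + 108*S
l = -26134 (l = -7847 - 18287 = -26134)
W(b, w) = 7 - b + 101*w (W(b, w) = 7 - (-101*w + b) = 7 - (b - 101*w) = 7 + (-b + 101*w) = 7 - b + 101*w)
1/(Z(-169) + (W(218, V) + l)) = 1/(-169*(108 - 169) + ((7 - 1*218 + 101*(-64)) - 26134)) = 1/(-169*(-61) + ((7 - 218 - 6464) - 26134)) = 1/(10309 + (-6675 - 26134)) = 1/(10309 - 32809) = 1/(-22500) = -1/22500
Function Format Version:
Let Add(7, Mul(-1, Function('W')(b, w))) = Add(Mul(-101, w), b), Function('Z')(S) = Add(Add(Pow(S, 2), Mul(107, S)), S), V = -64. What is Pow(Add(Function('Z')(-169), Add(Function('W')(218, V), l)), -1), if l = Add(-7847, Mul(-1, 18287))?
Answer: Rational(-1, 22500) ≈ -4.4444e-5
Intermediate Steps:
Function('Z')(S) = Add(Pow(S, 2), Mul(108, S))
l = -26134 (l = Add(-7847, -18287) = -26134)
Function('W')(b, w) = Add(7, Mul(-1, b), Mul(101, w)) (Function('W')(b, w) = Add(7, Mul(-1, Add(Mul(-101, w), b))) = Add(7, Mul(-1, Add(b, Mul(-101, w)))) = Add(7, Add(Mul(-1, b), Mul(101, w))) = Add(7, Mul(-1, b), Mul(101, w)))
Pow(Add(Function('Z')(-169), Add(Function('W')(218, V), l)), -1) = Pow(Add(Mul(-169, Add(108, -169)), Add(Add(7, Mul(-1, 218), Mul(101, -64)), -26134)), -1) = Pow(Add(Mul(-169, -61), Add(Add(7, -218, -6464), -26134)), -1) = Pow(Add(10309, Add(-6675, -26134)), -1) = Pow(Add(10309, -32809), -1) = Pow(-22500, -1) = Rational(-1, 22500)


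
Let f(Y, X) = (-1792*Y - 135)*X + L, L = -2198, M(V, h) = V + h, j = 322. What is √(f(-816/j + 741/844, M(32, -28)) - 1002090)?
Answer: 2*I*√5846430001871/4853 ≈ 996.47*I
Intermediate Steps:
f(Y, X) = -2198 + X*(-135 - 1792*Y) (f(Y, X) = (-1792*Y - 135)*X - 2198 = (-135 - 1792*Y)*X - 2198 = X*(-135 - 1792*Y) - 2198 = -2198 + X*(-135 - 1792*Y))
√(f(-816/j + 741/844, M(32, -28)) - 1002090) = √((-2198 - 135*(32 - 28) - 1792*(32 - 28)*(-816/322 + 741/844)) - 1002090) = √((-2198 - 135*4 - 1792*4*(-816*1/322 + 741*(1/844))) - 1002090) = √((-2198 - 540 - 1792*4*(-408/161 + 741/844)) - 1002090) = √((-2198 - 540 - 1792*4*(-225051/135884)) - 1002090) = √((-2198 - 540 + 57613056/4853) - 1002090) = √(44325542/4853 - 1002090) = √(-4818817228/4853) = 2*I*√5846430001871/4853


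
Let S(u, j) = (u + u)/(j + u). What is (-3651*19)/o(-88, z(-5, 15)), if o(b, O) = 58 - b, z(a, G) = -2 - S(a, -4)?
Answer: -69369/146 ≈ -475.13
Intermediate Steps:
S(u, j) = 2*u/(j + u) (S(u, j) = (2*u)/(j + u) = 2*u/(j + u))
z(a, G) = -2 - 2*a/(-4 + a)
(-3651*19)/o(-88, z(-5, 15)) = (-3651*19)/(58 - 1*(-88)) = -69369/(58 + 88) = -69369/146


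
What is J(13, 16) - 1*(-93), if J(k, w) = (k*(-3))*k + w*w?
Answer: -158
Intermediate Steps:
J(k, w) = w² - 3*k² (J(k, w) = (-3*k)*k + w² = -3*k² + w² = w² - 3*k²)
J(13, 16) - 1*(-93) = (16² - 3*13²) - 1*(-93) = (256 - 3*169) + 93 = (256 - 507) + 93 = -251 + 93 = -158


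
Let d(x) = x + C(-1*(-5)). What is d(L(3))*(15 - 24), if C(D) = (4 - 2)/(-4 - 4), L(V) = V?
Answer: -99/4 ≈ -24.750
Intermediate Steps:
C(D) = -¼ (C(D) = 2/(-8) = 2*(-⅛) = -¼)
d(x) = -¼ + x (d(x) = x - ¼ = -¼ + x)
d(L(3))*(15 - 24) = (-¼ + 3)*(15 - 24) = (11/4)*(-9) = -99/4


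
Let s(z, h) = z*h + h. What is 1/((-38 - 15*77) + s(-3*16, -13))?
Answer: -1/582 ≈ -0.0017182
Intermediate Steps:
s(z, h) = h + h*z (s(z, h) = h*z + h = h + h*z)
1/((-38 - 15*77) + s(-3*16, -13)) = 1/((-38 - 15*77) - 13*(1 - 3*16)) = 1/((-38 - 1155) - 13*(1 - 48)) = 1/(-1193 - 13*(-47)) = 1/(-1193 + 611) = 1/(-582) = -1/582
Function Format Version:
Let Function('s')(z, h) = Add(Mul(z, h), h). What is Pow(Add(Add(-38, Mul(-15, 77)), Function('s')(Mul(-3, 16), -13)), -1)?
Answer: Rational(-1, 582) ≈ -0.0017182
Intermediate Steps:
Function('s')(z, h) = Add(h, Mul(h, z)) (Function('s')(z, h) = Add(Mul(h, z), h) = Add(h, Mul(h, z)))
Pow(Add(Add(-38, Mul(-15, 77)), Function('s')(Mul(-3, 16), -13)), -1) = Pow(Add(Add(-38, Mul(-15, 77)), Mul(-13, Add(1, Mul(-3, 16)))), -1) = Pow(Add(Add(-38, -1155), Mul(-13, Add(1, -48))), -1) = Pow(Add(-1193, Mul(-13, -47)), -1) = Pow(Add(-1193, 611), -1) = Pow(-582, -1) = Rational(-1, 582)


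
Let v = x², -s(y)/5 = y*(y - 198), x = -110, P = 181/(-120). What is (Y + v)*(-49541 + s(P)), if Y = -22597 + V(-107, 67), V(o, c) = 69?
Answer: 127752907469/240 ≈ 5.3230e+8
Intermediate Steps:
P = -181/120 (P = 181*(-1/120) = -181/120 ≈ -1.5083)
Y = -22528 (Y = -22597 + 69 = -22528)
s(y) = -5*y*(-198 + y) (s(y) = -5*y*(y - 198) = -5*y*(-198 + y))
v = 12100 (v = (-110)² = 12100)
(Y + v)*(-49541 + s(P)) = (-22528 + 12100)*(-49541 + 5*(-181/120)*(198 - 1*(-181/120))) = -10428*(-49541 + 5*(-181/120)*(198 + 181/120)) = -10428*(-49541 + 5*(-181/120)*(23941/120)) = -10428*(-49541 - 4333321/2880) = -10428*(-147011401/2880) = 127752907469/240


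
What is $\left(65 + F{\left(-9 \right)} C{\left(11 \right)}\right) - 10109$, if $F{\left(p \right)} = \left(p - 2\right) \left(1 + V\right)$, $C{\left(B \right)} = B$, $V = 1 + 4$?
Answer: $-10770$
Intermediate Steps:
$V = 5$
$F{\left(p \right)} = -12 + 6 p$ ($F{\left(p \right)} = \left(p - 2\right) \left(1 + 5\right) = \left(-2 + p\right) 6 = -12 + 6 p$)
$\left(65 + F{\left(-9 \right)} C{\left(11 \right)}\right) - 10109 = \left(65 + \left(-12 + 6 \left(-9\right)\right) 11\right) - 10109 = \left(65 + \left(-12 - 54\right) 11\right) - 10109 = \left(65 - 726\right) - 10109 = -661 - 10109 = -10770$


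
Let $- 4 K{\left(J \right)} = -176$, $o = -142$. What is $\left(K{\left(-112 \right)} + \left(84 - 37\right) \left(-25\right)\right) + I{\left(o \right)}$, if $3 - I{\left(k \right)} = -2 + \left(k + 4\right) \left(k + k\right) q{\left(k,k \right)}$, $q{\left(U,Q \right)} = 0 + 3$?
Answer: $-118702$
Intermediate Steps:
$q{\left(U,Q \right)} = 3$
$K{\left(J \right)} = 44$ ($K{\left(J \right)} = \left(- \frac{1}{4}\right) \left(-176\right) = 44$)
$I{\left(k \right)} = 5 - 6 k \left(4 + k\right)$ ($I{\left(k \right)} = 3 - \left(-2 + \left(k + 4\right) \left(k + k\right) 3\right) = 3 - \left(-2 + \left(4 + k\right) 2 k 3\right) = 3 - \left(-2 + 2 k \left(4 + k\right) 3\right) = 3 - \left(-2 + 6 k \left(4 + k\right)\right) = 5 - 6 k \left(4 + k\right)$)
$\left(K{\left(-112 \right)} + \left(84 - 37\right) \left(-25\right)\right) + I{\left(o \right)} = \left(44 + \left(84 - 37\right) \left(-25\right)\right) - \left(-3413 + 120984\right) = \left(44 + 47 \left(-25\right)\right) + \left(5 + 3408 - 120984\right) = \left(44 - 1175\right) + \left(5 + 3408 - 120984\right) = -1131 - 117571 = -118702$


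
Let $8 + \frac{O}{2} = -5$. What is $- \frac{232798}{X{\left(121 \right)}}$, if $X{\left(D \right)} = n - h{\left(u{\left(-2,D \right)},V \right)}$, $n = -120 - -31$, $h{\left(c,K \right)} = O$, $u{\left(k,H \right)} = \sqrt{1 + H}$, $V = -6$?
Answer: $\frac{232798}{63} \approx 3695.2$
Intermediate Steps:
$O = -26$ ($O = -16 + 2 \left(-5\right) = -16 - 10 = -26$)
$h{\left(c,K \right)} = -26$
$n = -89$ ($n = -120 + 31 = -89$)
$X{\left(D \right)} = -63$ ($X{\left(D \right)} = -89 - -26 = -89 + 26 = -63$)
$- \frac{232798}{X{\left(121 \right)}} = - \frac{232798}{-63} = \left(-232798\right) \left(- \frac{1}{63}\right) = \frac{232798}{63}$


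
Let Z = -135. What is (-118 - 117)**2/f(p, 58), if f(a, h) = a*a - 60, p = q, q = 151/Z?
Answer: -1006475625/1070699 ≈ -940.02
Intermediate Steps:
q = -151/135 (q = 151/(-135) = 151*(-1/135) = -151/135 ≈ -1.1185)
p = -151/135 ≈ -1.1185
f(a, h) = -60 + a**2 (f(a, h) = a**2 - 60 = -60 + a**2)
(-118 - 117)**2/f(p, 58) = (-118 - 117)**2/(-60 + (-151/135)**2) = (-235)**2/(-60 + 22801/18225) = 55225/(-1070699/18225) = 55225*(-18225/1070699) = -1006475625/1070699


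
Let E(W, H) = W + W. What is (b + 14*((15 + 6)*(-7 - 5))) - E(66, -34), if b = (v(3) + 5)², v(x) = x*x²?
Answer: -2636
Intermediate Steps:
v(x) = x³
E(W, H) = 2*W
b = 1024 (b = (3³ + 5)² = (27 + 5)² = 32² = 1024)
(b + 14*((15 + 6)*(-7 - 5))) - E(66, -34) = (1024 + 14*((15 + 6)*(-7 - 5))) - 2*66 = (1024 + 14*(21*(-12))) - 1*132 = (1024 + 14*(-252)) - 132 = (1024 - 3528) - 132 = -2504 - 132 = -2636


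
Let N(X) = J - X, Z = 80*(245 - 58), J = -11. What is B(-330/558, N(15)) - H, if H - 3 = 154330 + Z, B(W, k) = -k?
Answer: -169267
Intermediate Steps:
Z = 14960 (Z = 80*187 = 14960)
N(X) = -11 - X
H = 169293 (H = 3 + (154330 + 14960) = 3 + 169290 = 169293)
B(-330/558, N(15)) - H = -(-11 - 1*15) - 1*169293 = -(-11 - 15) - 169293 = -1*(-26) - 169293 = 26 - 169293 = -169267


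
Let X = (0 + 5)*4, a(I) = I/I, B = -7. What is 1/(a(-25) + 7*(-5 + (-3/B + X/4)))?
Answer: ¼ ≈ 0.25000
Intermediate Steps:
a(I) = 1
X = 20 (X = 5*4 = 20)
1/(a(-25) + 7*(-5 + (-3/B + X/4))) = 1/(1 + 7*(-5 + (-3/(-7) + 20/4))) = 1/(1 + 7*(-5 + (-3*(-⅐) + 20*(¼)))) = 1/(1 + 7*(-5 + (3/7 + 5))) = 1/(1 + 7*(-5 + 38/7)) = 1/(1 + 7*(3/7)) = 1/(1 + 3) = 1/4 = ¼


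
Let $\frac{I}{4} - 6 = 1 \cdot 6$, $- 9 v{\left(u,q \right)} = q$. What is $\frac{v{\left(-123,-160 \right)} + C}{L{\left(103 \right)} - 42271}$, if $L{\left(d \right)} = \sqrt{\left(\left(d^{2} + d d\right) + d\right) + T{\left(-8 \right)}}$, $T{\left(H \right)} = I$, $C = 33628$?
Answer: $- \frac{3200041513}{4020336162} - \frac{75703 \sqrt{21369}}{4020336162} \approx -0.79872$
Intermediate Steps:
$v{\left(u,q \right)} = - \frac{q}{9}$
$I = 48$ ($I = 24 + 4 \cdot 1 \cdot 6 = 24 + 4 \cdot 6 = 24 + 24 = 48$)
$T{\left(H \right)} = 48$
$L{\left(d \right)} = \sqrt{48 + d + 2 d^{2}}$ ($L{\left(d \right)} = \sqrt{\left(\left(d^{2} + d d\right) + d\right) + 48} = \sqrt{\left(\left(d^{2} + d^{2}\right) + d\right) + 48} = \sqrt{\left(2 d^{2} + d\right) + 48} = \sqrt{\left(d + 2 d^{2}\right) + 48} = \sqrt{48 + d + 2 d^{2}}$)
$\frac{v{\left(-123,-160 \right)} + C}{L{\left(103 \right)} - 42271} = \frac{\left(- \frac{1}{9}\right) \left(-160\right) + 33628}{\sqrt{48 + 103 + 2 \cdot 103^{2}} - 42271} = \frac{\frac{160}{9} + 33628}{\sqrt{48 + 103 + 2 \cdot 10609} - 42271} = \frac{302812}{9 \left(\sqrt{48 + 103 + 21218} - 42271\right)} = \frac{302812}{9 \left(\sqrt{21369} - 42271\right)} = \frac{302812}{9 \left(-42271 + \sqrt{21369}\right)}$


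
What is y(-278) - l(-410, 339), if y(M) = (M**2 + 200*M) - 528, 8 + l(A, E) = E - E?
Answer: 21164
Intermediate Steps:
l(A, E) = -8 (l(A, E) = -8 + (E - E) = -8 + 0 = -8)
y(M) = -528 + M**2 + 200*M
y(-278) - l(-410, 339) = (-528 + (-278)**2 + 200*(-278)) - 1*(-8) = (-528 + 77284 - 55600) + 8 = 21156 + 8 = 21164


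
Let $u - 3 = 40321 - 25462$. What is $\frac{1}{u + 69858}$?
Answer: $\frac{1}{84720} \approx 1.1804 \cdot 10^{-5}$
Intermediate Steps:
$u = 14862$ ($u = 3 + \left(40321 - 25462\right) = 3 + 14859 = 14862$)
$\frac{1}{u + 69858} = \frac{1}{14862 + 69858} = \frac{1}{84720}$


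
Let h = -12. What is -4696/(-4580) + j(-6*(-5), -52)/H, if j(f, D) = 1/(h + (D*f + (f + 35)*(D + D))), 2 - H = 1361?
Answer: 13293423857/12965050260 ≈ 1.0253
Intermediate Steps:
H = -1359 (H = 2 - 1*1361 = 2 - 1361 = -1359)
j(f, D) = 1/(-12 + D*f + 2*D*(35 + f)) (j(f, D) = 1/(-12 + (D*f + (f + 35)*(D + D))) = 1/(-12 + (D*f + (35 + f)*(2*D))) = 1/(-12 + (D*f + 2*D*(35 + f))) = 1/(-12 + D*f + 2*D*(35 + f)))
-4696/(-4580) + j(-6*(-5), -52)/H = -4696/(-4580) + 1/((-12 + 70*(-52) + 3*(-52)*(-6*(-5)))*(-1359)) = -4696*(-1/4580) - 1/1359/(-12 - 3640 + 3*(-52)*30) = 1174/1145 - 1/1359/(-12 - 3640 - 4680) = 1174/1145 - 1/1359/(-8332) = 1174/1145 - 1/8332*(-1/1359) = 1174/1145 + 1/11323188 = 13293423857/12965050260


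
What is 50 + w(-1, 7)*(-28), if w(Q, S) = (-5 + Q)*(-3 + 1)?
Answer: -286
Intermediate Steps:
w(Q, S) = 10 - 2*Q (w(Q, S) = (-5 + Q)*(-2) = 10 - 2*Q)
50 + w(-1, 7)*(-28) = 50 + (10 - 2*(-1))*(-28) = 50 + (10 + 2)*(-28) = 50 + 12*(-28) = 50 - 336 = -286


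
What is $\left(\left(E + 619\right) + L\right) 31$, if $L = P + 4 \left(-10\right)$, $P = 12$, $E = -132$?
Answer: $14229$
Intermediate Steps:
$L = -28$ ($L = 12 + 4 \left(-10\right) = 12 - 40 = -28$)
$\left(\left(E + 619\right) + L\right) 31 = \left(\left(-132 + 619\right) - 28\right) 31 = \left(487 - 28\right) 31 = 459 \cdot 31 = 14229$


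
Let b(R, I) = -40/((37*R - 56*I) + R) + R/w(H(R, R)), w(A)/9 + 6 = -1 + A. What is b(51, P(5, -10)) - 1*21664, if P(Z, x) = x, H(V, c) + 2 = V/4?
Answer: -1217541088/56205 ≈ -21663.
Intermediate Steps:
H(V, c) = -2 + V/4
w(A) = -63 + 9*A (w(A) = -54 + 9*(-1 + A) = -54 + (-9 + 9*A) = -63 + 9*A)
b(R, I) = -40/(-56*I + 38*R) + R/(-81 + 9*R/4) (b(R, I) = -40/((37*R - 56*I) + R) + R/(-63 + 9*(-2 + R/4)) = -40/((-56*I + 37*R) + R) + R/(-63 + (-18 + 9*R/4)) = -40/(-56*I + 38*R) + R/(-81 + 9*R/4))
b(51, P(5, -10)) - 1*21664 = 4*(-1620 - 19*51² + 45*51 + 28*(-10)*51)/(9*(-36 + 51)*(-19*51 + 28*(-10))) - 1*21664 = (4/9)*(-1620 - 19*2601 + 2295 - 14280)/(15*(-969 - 280)) - 21664 = (4/9)*(1/15)*(-1620 - 49419 + 2295 - 14280)/(-1249) - 21664 = (4/9)*(1/15)*(-1/1249)*(-63024) - 21664 = 84032/56205 - 21664 = -1217541088/56205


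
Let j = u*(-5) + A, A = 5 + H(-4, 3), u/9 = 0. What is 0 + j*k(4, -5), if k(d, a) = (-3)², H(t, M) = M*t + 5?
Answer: -18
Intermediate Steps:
H(t, M) = 5 + M*t
u = 0 (u = 9*0 = 0)
k(d, a) = 9
A = -2 (A = 5 + (5 + 3*(-4)) = 5 + (5 - 12) = 5 - 7 = -2)
j = -2 (j = 0*(-5) - 2 = 0 - 2 = -2)
0 + j*k(4, -5) = 0 - 2*9 = 0 - 18 = -18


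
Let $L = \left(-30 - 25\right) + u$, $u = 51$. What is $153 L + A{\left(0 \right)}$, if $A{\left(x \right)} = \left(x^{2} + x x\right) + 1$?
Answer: $-611$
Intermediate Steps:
$A{\left(x \right)} = 1 + 2 x^{2}$ ($A{\left(x \right)} = \left(x^{2} + x^{2}\right) + 1 = 2 x^{2} + 1 = 1 + 2 x^{2}$)
$L = -4$ ($L = \left(-30 - 25\right) + 51 = -55 + 51 = -4$)
$153 L + A{\left(0 \right)} = 153 \left(-4\right) + \left(1 + 2 \cdot 0^{2}\right) = -612 + \left(1 + 2 \cdot 0\right) = -612 + \left(1 + 0\right) = -612 + 1 = -611$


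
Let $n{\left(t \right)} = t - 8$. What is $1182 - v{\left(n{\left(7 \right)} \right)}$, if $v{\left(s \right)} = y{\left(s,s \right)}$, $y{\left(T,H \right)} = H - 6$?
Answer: $1189$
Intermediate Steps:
$n{\left(t \right)} = -8 + t$
$y{\left(T,H \right)} = -6 + H$
$v{\left(s \right)} = -6 + s$
$1182 - v{\left(n{\left(7 \right)} \right)} = 1182 - \left(-6 + \left(-8 + 7\right)\right) = 1182 - \left(-6 - 1\right) = 1182 - -7 = 1182 + 7 = 1189$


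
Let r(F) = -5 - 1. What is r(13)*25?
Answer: -150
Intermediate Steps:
r(F) = -6
r(13)*25 = -6*25 = -150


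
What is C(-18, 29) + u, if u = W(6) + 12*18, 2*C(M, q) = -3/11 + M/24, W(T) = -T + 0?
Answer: 18435/88 ≈ 209.49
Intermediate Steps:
W(T) = -T
C(M, q) = -3/22 + M/48 (C(M, q) = (-3/11 + M/24)/2 = -3/22 + M/48)
u = 210 (u = -1*6 + 12*18 = -6 + 216 = 210)
C(-18, 29) + u = (-3/22 + (1/48)*(-18)) + 210 = (-3/22 - 3/8) + 210 = -45/88 + 210 = 18435/88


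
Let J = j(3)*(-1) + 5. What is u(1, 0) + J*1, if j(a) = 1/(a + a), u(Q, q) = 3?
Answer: 47/6 ≈ 7.8333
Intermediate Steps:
j(a) = 1/(2*a)
J = 29/6 (J = ((1/2)/3)*(-1) + 5 = ((1/2)*(1/3))*(-1) + 5 = (1/6)*(-1) + 5 = -1/6 + 5 = 29/6 ≈ 4.8333)
u(1, 0) + J*1 = 3 + (29/6)*1 = 3 + 29/6 = 47/6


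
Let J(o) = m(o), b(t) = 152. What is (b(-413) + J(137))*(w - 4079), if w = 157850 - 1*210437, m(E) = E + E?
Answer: -24139716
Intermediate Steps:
m(E) = 2*E
w = -52587 (w = 157850 - 210437 = -52587)
J(o) = 2*o
(b(-413) + J(137))*(w - 4079) = (152 + 2*137)*(-52587 - 4079) = (152 + 274)*(-56666) = 426*(-56666) = -24139716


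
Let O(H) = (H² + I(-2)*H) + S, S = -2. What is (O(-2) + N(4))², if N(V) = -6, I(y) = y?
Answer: 0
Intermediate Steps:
O(H) = -2 + H² - 2*H (O(H) = (H² - 2*H) - 2 = -2 + H² - 2*H)
(O(-2) + N(4))² = ((-2 + (-2)² - 2*(-2)) - 6)² = ((-2 + 4 + 4) - 6)² = (6 - 6)² = 0² = 0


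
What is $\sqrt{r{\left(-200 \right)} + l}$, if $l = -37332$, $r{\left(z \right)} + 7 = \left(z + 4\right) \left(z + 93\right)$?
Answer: $i \sqrt{16367} \approx 127.93 i$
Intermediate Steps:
$r{\left(z \right)} = -7 + \left(4 + z\right) \left(93 + z\right)$ ($r{\left(z \right)} = -7 + \left(z + 4\right) \left(z + 93\right) = -7 + \left(4 + z\right) \left(93 + z\right)$)
$\sqrt{r{\left(-200 \right)} + l} = \sqrt{\left(365 + \left(-200\right)^{2} + 97 \left(-200\right)\right) - 37332} = \sqrt{\left(365 + 40000 - 19400\right) - 37332} = \sqrt{20965 - 37332} = \sqrt{-16367} = i \sqrt{16367}$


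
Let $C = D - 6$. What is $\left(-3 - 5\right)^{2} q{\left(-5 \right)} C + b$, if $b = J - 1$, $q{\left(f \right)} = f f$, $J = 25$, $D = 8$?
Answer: $3224$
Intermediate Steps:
$q{\left(f \right)} = f^{2}$
$b = 24$ ($b = 25 - 1 = 24$)
$C = 2$ ($C = 8 - 6 = 2$)
$\left(-3 - 5\right)^{2} q{\left(-5 \right)} C + b = \left(-3 - 5\right)^{2} \left(-5\right)^{2} \cdot 2 + 24 = \left(-8\right)^{2} \cdot 25 \cdot 2 + 24 = 64 \cdot 25 \cdot 2 + 24 = 1600 \cdot 2 + 24 = 3200 + 24 = 3224$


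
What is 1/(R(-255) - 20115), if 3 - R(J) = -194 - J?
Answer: -1/20173 ≈ -4.9571e-5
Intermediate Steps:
R(J) = 197 + J (R(J) = 3 - (-194 - J) = 3 + (194 + J) = 197 + J)
1/(R(-255) - 20115) = 1/((197 - 255) - 20115) = 1/(-58 - 20115) = 1/(-20173) = -1/20173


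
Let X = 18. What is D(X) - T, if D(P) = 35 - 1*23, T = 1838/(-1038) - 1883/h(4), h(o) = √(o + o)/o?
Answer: 7147/519 + 1883*√2 ≈ 2676.7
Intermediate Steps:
h(o) = √2/√o (h(o) = √(2*o)/o = (√2*√o)/o = √2/√o)
T = -919/519 - 1883*√2 (T = 1838/(-1038) - 1883*√2 = 1838*(-1/1038) - 1883*√2 = -919/519 - 1883*√2 ≈ -2664.7)
D(P) = 12 (D(P) = 35 - 23 = 12)
D(X) - T = 12 - (-919/519 - 1883*√2) = 12 + (919/519 + 1883*√2) = 7147/519 + 1883*√2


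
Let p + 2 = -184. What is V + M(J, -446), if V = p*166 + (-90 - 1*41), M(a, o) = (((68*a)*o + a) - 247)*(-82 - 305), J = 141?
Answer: 1654917991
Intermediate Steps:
p = -186 (p = -2 - 184 = -186)
M(a, o) = 95589 - 387*a - 26316*a*o (M(a, o) = ((68*a*o + a) - 247)*(-387) = ((a + 68*a*o) - 247)*(-387) = (-247 + a + 68*a*o)*(-387) = 95589 - 387*a - 26316*a*o)
V = -31007 (V = -186*166 + (-90 - 1*41) = -30876 + (-90 - 41) = -30876 - 131 = -31007)
V + M(J, -446) = -31007 + (95589 - 387*141 - 26316*141*(-446)) = -31007 + (95589 - 54567 + 1654907976) = -31007 + 1654948998 = 1654917991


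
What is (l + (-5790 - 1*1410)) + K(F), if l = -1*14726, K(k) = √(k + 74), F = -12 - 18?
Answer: -21926 + 2*√11 ≈ -21919.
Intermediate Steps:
F = -30
K(k) = √(74 + k)
l = -14726
(l + (-5790 - 1*1410)) + K(F) = (-14726 + (-5790 - 1*1410)) + √(74 - 30) = (-14726 + (-5790 - 1410)) + √44 = (-14726 - 7200) + 2*√11 = -21926 + 2*√11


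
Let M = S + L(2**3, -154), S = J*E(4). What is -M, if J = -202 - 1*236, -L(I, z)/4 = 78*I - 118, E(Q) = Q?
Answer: 3776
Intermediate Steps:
L(I, z) = 472 - 312*I (L(I, z) = -4*(78*I - 118) = -4*(-118 + 78*I) = 472 - 312*I)
J = -438 (J = -202 - 236 = -438)
S = -1752 (S = -438*4 = -1752)
M = -3776 (M = -1752 + (472 - 312*2**3) = -1752 + (472 - 312*8) = -1752 + (472 - 2496) = -1752 - 2024 = -3776)
-M = -1*(-3776) = 3776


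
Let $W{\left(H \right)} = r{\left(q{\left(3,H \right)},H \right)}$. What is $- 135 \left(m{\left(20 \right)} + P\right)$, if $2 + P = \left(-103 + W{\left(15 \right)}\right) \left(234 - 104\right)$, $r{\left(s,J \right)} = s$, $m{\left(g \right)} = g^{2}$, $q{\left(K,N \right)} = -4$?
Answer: $1824120$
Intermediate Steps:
$W{\left(H \right)} = -4$
$P = -13912$ ($P = -2 + \left(-103 - 4\right) \left(234 - 104\right) = -2 - 13910 = -13912$)
$- 135 \left(m{\left(20 \right)} + P\right) = - 135 \left(20^{2} - 13912\right) = - 135 \left(400 - 13912\right) = \left(-135\right) \left(-13512\right) = 1824120$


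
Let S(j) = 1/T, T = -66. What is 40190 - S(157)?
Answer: 2652541/66 ≈ 40190.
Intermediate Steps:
S(j) = -1/66 (S(j) = 1/(-66) = -1/66)
40190 - S(157) = 40190 - 1*(-1/66) = 40190 + 1/66 = 2652541/66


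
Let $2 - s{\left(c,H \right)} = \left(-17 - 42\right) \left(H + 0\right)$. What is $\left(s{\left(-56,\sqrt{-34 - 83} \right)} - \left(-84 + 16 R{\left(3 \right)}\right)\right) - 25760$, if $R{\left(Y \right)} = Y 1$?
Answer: $-25722 + 177 i \sqrt{13} \approx -25722.0 + 638.18 i$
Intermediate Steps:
$R{\left(Y \right)} = Y$
$s{\left(c,H \right)} = 2 + 59 H$ ($s{\left(c,H \right)} = 2 - \left(-17 - 42\right) \left(H + 0\right) = 2 - - 59 H = 2 + 59 H$)
$\left(s{\left(-56,\sqrt{-34 - 83} \right)} - \left(-84 + 16 R{\left(3 \right)}\right)\right) - 25760 = \left(\left(2 + 59 \sqrt{-34 - 83}\right) + \left(84 - 48\right)\right) - 25760 = \left(\left(2 + 59 \sqrt{-117}\right) + \left(84 - 48\right)\right) - 25760 = \left(\left(2 + 59 \cdot 3 i \sqrt{13}\right) + 36\right) - 25760 = \left(\left(2 + 177 i \sqrt{13}\right) + 36\right) - 25760 = \left(38 + 177 i \sqrt{13}\right) - 25760 = -25722 + 177 i \sqrt{13}$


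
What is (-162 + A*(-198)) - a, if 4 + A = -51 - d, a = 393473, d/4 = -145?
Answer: -497585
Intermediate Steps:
d = -580 (d = 4*(-145) = -580)
A = 525 (A = -4 + (-51 - 1*(-580)) = -4 + (-51 + 580) = -4 + 529 = 525)
(-162 + A*(-198)) - a = (-162 + 525*(-198)) - 1*393473 = (-162 - 103950) - 393473 = -104112 - 393473 = -497585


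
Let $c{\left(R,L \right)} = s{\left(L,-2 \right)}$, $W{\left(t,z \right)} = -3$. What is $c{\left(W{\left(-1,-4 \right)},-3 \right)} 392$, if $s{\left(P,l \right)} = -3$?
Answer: $-1176$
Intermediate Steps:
$c{\left(R,L \right)} = -3$
$c{\left(W{\left(-1,-4 \right)},-3 \right)} 392 = \left(-3\right) 392 = -1176$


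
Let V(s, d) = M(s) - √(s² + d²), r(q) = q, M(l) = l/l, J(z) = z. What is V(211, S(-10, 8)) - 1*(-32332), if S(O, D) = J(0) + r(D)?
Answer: 32333 - √44585 ≈ 32122.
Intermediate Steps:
M(l) = 1
S(O, D) = D (S(O, D) = 0 + D = D)
V(s, d) = 1 - √(d² + s²) (V(s, d) = 1 - √(s² + d²) = 1 - √(d² + s²))
V(211, S(-10, 8)) - 1*(-32332) = (1 - √(8² + 211²)) - 1*(-32332) = (1 - √(64 + 44521)) + 32332 = (1 - √44585) + 32332 = 32333 - √44585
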